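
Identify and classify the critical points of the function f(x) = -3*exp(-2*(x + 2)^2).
f'(x) = 12*(x + 2)*exp(-2*(x + 2)^2)

Solve f'(x) = 0:
  f'(x) = (12*x + 24)·exp(-2*(x + 2)^2) and exp(-2*(x + 2)^2) > 0 for every x, so f'(x) = 0 ⇔ 12*x + 24 = 0.
  Factor: 12*x + 24 = 12*(x + 2) = 0.
  ⇒ x = -2

f''(x) = 12*(1 - 4*(x + 2)^2)*exp(-2*(x + 2)^2)
Second-derivative test at each critical point:
  f''(-2) = 12 > 0 → local minimum

Critical points: x = -2 (local minimum)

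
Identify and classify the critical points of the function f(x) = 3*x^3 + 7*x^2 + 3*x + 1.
f'(x) = 9*x^2 + 14*x + 3

Solve f'(x) = 0:
  9*x^2 + 14*x + 3 = 0 has no rational roots; quadratic formula: x = (-14 ± √88)/18.
  ⇒ x = -7/9 - sqrt(22)/9 ≈ -1.2989, -7/9 + sqrt(22)/9 ≈ -0.2566

f''(x) = 18*x + 14
Second-derivative test at each critical point:
  f''(-1.2989) = -9.3808 < 0 → local maximum
  f''(-0.2566) = 9.3808 > 0 → local minimum

Critical points: x = -7/9 - sqrt(22)/9 ≈ -1.2989 (local maximum); x = -7/9 + sqrt(22)/9 ≈ -0.2566 (local minimum)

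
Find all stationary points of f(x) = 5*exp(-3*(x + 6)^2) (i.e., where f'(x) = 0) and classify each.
f'(x) = 30*(-x - 6)*exp(-3*(x + 6)^2)

Solve f'(x) = 0:
  f'(x) = (-30*x - 180)·exp(-3*(x + 6)^2) and exp(-3*(x + 6)^2) > 0 for every x, so f'(x) = 0 ⇔ -30*x - 180 = 0.
  Factor: -30*x - 180 = -30*(x + 6) = 0.
  ⇒ x = -6

f''(x) = 30*(6*(x + 6)^2 - 1)*exp(-3*(x + 6)^2)
Second-derivative test at each critical point:
  f''(-6) = -30 < 0 → local maximum

Critical points: x = -6 (local maximum)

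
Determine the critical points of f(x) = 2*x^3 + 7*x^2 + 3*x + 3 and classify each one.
f'(x) = 6*x^2 + 14*x + 3

Solve f'(x) = 0:
  6*x^2 + 14*x + 3 = 0 has no rational roots; quadratic formula: x = (-14 ± √124)/12.
  ⇒ x = -7/6 - sqrt(31)/6 ≈ -2.0946, -7/6 + sqrt(31)/6 ≈ -0.2387

f''(x) = 12*x + 14
Second-derivative test at each critical point:
  f''(-2.0946) = -11.1355 < 0 → local maximum
  f''(-0.2387) = 11.1355 > 0 → local minimum

Critical points: x = -7/6 - sqrt(31)/6 ≈ -2.0946 (local maximum); x = -7/6 + sqrt(31)/6 ≈ -0.2387 (local minimum)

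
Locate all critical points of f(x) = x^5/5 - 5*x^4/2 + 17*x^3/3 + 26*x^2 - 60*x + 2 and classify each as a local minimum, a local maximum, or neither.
f'(x) = x^4 - 10*x^3 + 17*x^2 + 52*x - 60

Solve f'(x) = 0:
  Factor: x^4 - 10*x^3 + 17*x^2 + 52*x - 60 = (x - 6)*(x - 5)*(x - 1)*(x + 2) = 0.
  ⇒ x = -2, 1, 5, 6

f''(x) = 4*x^3 - 30*x^2 + 34*x + 52
Second-derivative test at each critical point:
  f''(-2) = -168 < 0 → local maximum
  f''(1) = 60 > 0 → local minimum
  f''(5) = -28 < 0 → local maximum
  f''(6) = 40 > 0 → local minimum

Critical points: x = -2 (local maximum); x = 1 (local minimum); x = 5 (local maximum); x = 6 (local minimum)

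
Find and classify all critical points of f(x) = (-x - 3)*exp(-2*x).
f'(x) = (2*x + 5)*exp(-2*x)

Solve f'(x) = 0:
  f'(x) = (2*x + 5)·exp(-2*x) and exp(-2*x) > 0 for every x, so f'(x) = 0 ⇔ 2*x + 5 = 0.
  2*x + 5 = 0.
  ⇒ x = -5/2

f''(x) = 4*(-x - 2)*exp(-2*x)
Second-derivative test at each critical point:
  f''(-5/2) = 296.8263 > 0 → local minimum

Critical points: x = -5/2 (local minimum)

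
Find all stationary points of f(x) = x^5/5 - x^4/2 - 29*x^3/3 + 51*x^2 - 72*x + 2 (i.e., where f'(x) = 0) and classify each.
f'(x) = x^4 - 2*x^3 - 29*x^2 + 102*x - 72

Solve f'(x) = 0:
  Factor: x^4 - 2*x^3 - 29*x^2 + 102*x - 72 = (x - 4)*(x - 3)*(x - 1)*(x + 6) = 0.
  ⇒ x = -6, 1, 3, 4

f''(x) = 4*x^3 - 6*x^2 - 58*x + 102
Second-derivative test at each critical point:
  f''(-6) = -630 < 0 → local maximum
  f''(1) = 42 > 0 → local minimum
  f''(3) = -18 < 0 → local maximum
  f''(4) = 30 > 0 → local minimum

Critical points: x = -6 (local maximum); x = 1 (local minimum); x = 3 (local maximum); x = 4 (local minimum)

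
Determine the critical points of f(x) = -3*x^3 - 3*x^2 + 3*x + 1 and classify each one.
f'(x) = -9*x^2 - 6*x + 3

Solve f'(x) = 0:
  Factor: -9*x^2 - 6*x + 3 = -3*(x + 1)*(3*x - 1) = 0.
  ⇒ x = -1, 1/3

f''(x) = -18*x - 6
Second-derivative test at each critical point:
  f''(-1) = 12 > 0 → local minimum
  f''(1/3) = -12 < 0 → local maximum

Critical points: x = -1 (local minimum); x = 1/3 (local maximum)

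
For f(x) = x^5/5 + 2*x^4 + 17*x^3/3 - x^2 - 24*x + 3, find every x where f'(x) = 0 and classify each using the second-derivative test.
f'(x) = x^4 + 8*x^3 + 17*x^2 - 2*x - 24

Solve f'(x) = 0:
  Factor: x^4 + 8*x^3 + 17*x^2 - 2*x - 24 = (x - 1)*(x + 2)*(x + 3)*(x + 4) = 0.
  ⇒ x = -4, -3, -2, 1

f''(x) = 4*x^3 + 24*x^2 + 34*x - 2
Second-derivative test at each critical point:
  f''(-4) = -10 < 0 → local maximum
  f''(-3) = 4 > 0 → local minimum
  f''(-2) = -6 < 0 → local maximum
  f''(1) = 60 > 0 → local minimum

Critical points: x = -4 (local maximum); x = -3 (local minimum); x = -2 (local maximum); x = 1 (local minimum)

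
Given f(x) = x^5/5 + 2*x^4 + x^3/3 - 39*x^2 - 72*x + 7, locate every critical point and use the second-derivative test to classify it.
f'(x) = x^4 + 8*x^3 + x^2 - 78*x - 72

Solve f'(x) = 0:
  Factor: x^4 + 8*x^3 + x^2 - 78*x - 72 = (x - 3)*(x + 1)*(x + 4)*(x + 6) = 0.
  ⇒ x = -6, -4, -1, 3

f''(x) = 4*x^3 + 24*x^2 + 2*x - 78
Second-derivative test at each critical point:
  f''(-6) = -90 < 0 → local maximum
  f''(-4) = 42 > 0 → local minimum
  f''(-1) = -60 < 0 → local maximum
  f''(3) = 252 > 0 → local minimum

Critical points: x = -6 (local maximum); x = -4 (local minimum); x = -1 (local maximum); x = 3 (local minimum)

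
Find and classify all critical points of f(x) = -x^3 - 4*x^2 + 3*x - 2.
f'(x) = -3*x^2 - 8*x + 3

Solve f'(x) = 0:
  Factor: -3*x^2 - 8*x + 3 = -(x + 3)*(3*x - 1) = 0.
  ⇒ x = -3, 1/3

f''(x) = -6*x - 8
Second-derivative test at each critical point:
  f''(-3) = 10 > 0 → local minimum
  f''(1/3) = -10 < 0 → local maximum

Critical points: x = -3 (local minimum); x = 1/3 (local maximum)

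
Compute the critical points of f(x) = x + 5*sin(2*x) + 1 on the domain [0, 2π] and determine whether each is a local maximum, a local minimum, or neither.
f'(x) = 10*cos(2*x) + 1

Solve f'(x) = 0 on [0, 2π]:
  f'(x) = 0 ⇔ cos(2*x) = -1/10, i.e. 2*x = ±arccos(-1/10) + 2nπ; keep the solutions lying in [0, 2π].
  ⇒ x = acos(-1/10)/2 ≈ 0.8355, pi - acos(-1/10)/2 ≈ 2.3061, acos(-1/10)/2 + pi ≈ 3.9771, -acos(-1/10)/2 + 2*pi ≈ 5.4477

f''(x) = -20*sin(2*x)
Second-derivative test at each critical point:
  f''(0.8355) = -19.8997 < 0 → local maximum
  f''(2.3061) = 19.8997 > 0 → local minimum
  f''(3.9771) = -19.8997 < 0 → local maximum
  f''(5.4477) = 19.8997 > 0 → local minimum

Critical points: x = acos(-1/10)/2 ≈ 0.8355 (local maximum); x = pi - acos(-1/10)/2 ≈ 2.3061 (local minimum); x = acos(-1/10)/2 + pi ≈ 3.9771 (local maximum); x = -acos(-1/10)/2 + 2*pi ≈ 5.4477 (local minimum)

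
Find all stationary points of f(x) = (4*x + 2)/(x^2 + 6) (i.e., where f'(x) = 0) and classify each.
f'(x) = 4*(-x^2 - x + 6)/(x^4 + 12*x^2 + 36)

Solve f'(x) = 0:
  f'(x) = -4*(x - 2)*(x + 3)/(x^2 + 6)^2; the denominator is positive wherever f is defined, so f'(x) = 0 ⇔ -4*x^2 - 4*x + 24 = 0.
  Factor: -4*x^2 - 4*x + 24 = -4*(x - 2)*(x + 3) = 0.
  ⇒ x = -3, 2

f''(x) = 4*(4*x^2*(2*x + 1) - (6*x + 1)*(x^2 + 6))/(x^2 + 6)^3
Second-derivative test at each critical point:
  f''(-3) = 4/45 > 0 → local minimum
  f''(2) = -1/5 < 0 → local maximum

Critical points: x = -3 (local minimum); x = 2 (local maximum)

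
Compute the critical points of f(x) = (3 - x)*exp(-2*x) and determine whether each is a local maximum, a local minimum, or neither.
f'(x) = (2*x - 7)*exp(-2*x)

Solve f'(x) = 0:
  f'(x) = (2*x - 7)·exp(-2*x) and exp(-2*x) > 0 for every x, so f'(x) = 0 ⇔ 2*x - 7 = 0.
  2*x - 7 = 0.
  ⇒ x = 7/2

f''(x) = 4*(4 - x)*exp(-2*x)
Second-derivative test at each critical point:
  f''(7/2) = 0.0018 > 0 → local minimum

Critical points: x = 7/2 (local minimum)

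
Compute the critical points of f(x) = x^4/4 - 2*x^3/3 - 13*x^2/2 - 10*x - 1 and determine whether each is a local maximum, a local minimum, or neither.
f'(x) = x^3 - 2*x^2 - 13*x - 10

Solve f'(x) = 0:
  Factor: x^3 - 2*x^2 - 13*x - 10 = (x - 5)*(x + 1)*(x + 2) = 0.
  ⇒ x = -2, -1, 5

f''(x) = 3*x^2 - 4*x - 13
Second-derivative test at each critical point:
  f''(-2) = 7 > 0 → local minimum
  f''(-1) = -6 < 0 → local maximum
  f''(5) = 42 > 0 → local minimum

Critical points: x = -2 (local minimum); x = -1 (local maximum); x = 5 (local minimum)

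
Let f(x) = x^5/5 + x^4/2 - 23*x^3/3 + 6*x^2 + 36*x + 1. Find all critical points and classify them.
f'(x) = x^4 + 2*x^3 - 23*x^2 + 12*x + 36

Solve f'(x) = 0:
  Factor: x^4 + 2*x^3 - 23*x^2 + 12*x + 36 = (x - 3)*(x - 2)*(x + 1)*(x + 6) = 0.
  ⇒ x = -6, -1, 2, 3

f''(x) = 4*x^3 + 6*x^2 - 46*x + 12
Second-derivative test at each critical point:
  f''(-6) = -360 < 0 → local maximum
  f''(-1) = 60 > 0 → local minimum
  f''(2) = -24 < 0 → local maximum
  f''(3) = 36 > 0 → local minimum

Critical points: x = -6 (local maximum); x = -1 (local minimum); x = 2 (local maximum); x = 3 (local minimum)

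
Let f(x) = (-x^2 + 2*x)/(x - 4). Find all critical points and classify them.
f'(x) = (-x^2 + 8*x - 8)/(x^2 - 8*x + 16)

Solve f'(x) = 0:
  f'(x) = -(x^2 - 8*x + 8)/(x - 4)^2; the denominator is positive wherever f is defined, so f'(x) = 0 ⇔ -x^2 + 8*x - 8 = 0.
  x^2 - 8*x + 8 = 0 has no rational roots; quadratic formula: x = (8 ± √32)/2.
  ⇒ x = 4 - 2*sqrt(2) ≈ 1.1716, 2*sqrt(2) + 4 ≈ 6.8284

f''(x) = -16/(x^3 - 12*x^2 + 48*x - 64)
Second-derivative test at each critical point:
  f''(1.1716) = 0.7071 > 0 → local minimum
  f''(6.8284) = -0.7071 < 0 → local maximum

Critical points: x = 4 - 2*sqrt(2) ≈ 1.1716 (local minimum); x = 2*sqrt(2) + 4 ≈ 6.8284 (local maximum)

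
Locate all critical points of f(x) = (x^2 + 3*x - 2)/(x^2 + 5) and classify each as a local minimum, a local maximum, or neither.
f'(x) = (-3*x^2 + 14*x + 15)/(x^4 + 10*x^2 + 25)

Solve f'(x) = 0:
  f'(x) = -(3*x^2 - 14*x - 15)/(x^2 + 5)^2; the denominator is positive wherever f is defined, so f'(x) = 0 ⇔ -3*x^2 + 14*x + 15 = 0.
  3*x^2 - 14*x - 15 = 0 has no rational roots; quadratic formula: x = (14 ± √376)/6.
  ⇒ x = 7/3 - sqrt(94)/3 ≈ -0.8985, 7/3 + sqrt(94)/3 ≈ 5.5651

f''(x) = 2*(3*x^3 - 21*x^2 - 45*x + 35)/(x^6 + 15*x^4 + 75*x^2 + 125)
Second-derivative test at each critical point:
  f''(-0.8985) = 0.5750 > 0 → local minimum
  f''(5.5651) = -0.0150 < 0 → local maximum

Critical points: x = 7/3 - sqrt(94)/3 ≈ -0.8985 (local minimum); x = 7/3 + sqrt(94)/3 ≈ 5.5651 (local maximum)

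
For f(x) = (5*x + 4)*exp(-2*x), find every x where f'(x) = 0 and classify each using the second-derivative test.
f'(x) = (-10*x - 3)*exp(-2*x)

Solve f'(x) = 0:
  f'(x) = (-10*x - 3)·exp(-2*x) and exp(-2*x) > 0 for every x, so f'(x) = 0 ⇔ -10*x - 3 = 0.
  -10*x - 3 = 0.
  ⇒ x = -3/10

f''(x) = 4*(5*x - 1)*exp(-2*x)
Second-derivative test at each critical point:
  f''(-3/10) = -18.2212 < 0 → local maximum

Critical points: x = -3/10 (local maximum)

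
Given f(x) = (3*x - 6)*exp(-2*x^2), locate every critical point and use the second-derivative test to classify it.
f'(x) = 3*(-4*x*(x - 2) + 1)*exp(-2*x^2)

Solve f'(x) = 0:
  f'(x) = (-12*x^2 + 24*x + 3)·exp(-2*x^2) and exp(-2*x^2) > 0 for every x, so f'(x) = 0 ⇔ -12*x^2 + 24*x + 3 = 0.
  Factor: -12*x^2 + 24*x + 3 = -3*(4*x^2 - 8*x - 1); 4*x^2 - 8*x - 1 = 0 has no rational roots; quadratic formula: x = (8 ± √80)/8.
  ⇒ x = 1 - sqrt(5)/2 ≈ -0.1180, 1 + sqrt(5)/2 ≈ 2.1180

f''(x) = 12*(4*x^2*(x - 2) - 3*x + 2)*exp(-2*x^2)
Second-derivative test at each critical point:
  f''(-0.1180) = 26.0955 > 0 → local minimum
  f''(2.1180) = -0.0034 < 0 → local maximum

Critical points: x = 1 - sqrt(5)/2 ≈ -0.1180 (local minimum); x = 1 + sqrt(5)/2 ≈ 2.1180 (local maximum)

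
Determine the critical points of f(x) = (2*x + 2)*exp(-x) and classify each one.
f'(x) = -2*x*exp(-x)

Solve f'(x) = 0:
  f'(x) = (-2*x)·exp(-x) and exp(-x) > 0 for every x, so f'(x) = 0 ⇔ -2*x = 0.
  -2*x = 0.
  ⇒ x = 0

f''(x) = 2*(x - 1)*exp(-x)
Second-derivative test at each critical point:
  f''(0) = -2 < 0 → local maximum

Critical points: x = 0 (local maximum)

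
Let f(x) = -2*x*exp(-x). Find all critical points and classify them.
f'(x) = 2*(x - 1)*exp(-x)

Solve f'(x) = 0:
  f'(x) = (2*x - 2)·exp(-x) and exp(-x) > 0 for every x, so f'(x) = 0 ⇔ 2*x - 2 = 0.
  Factor: 2*x - 2 = 2*(x - 1) = 0.
  ⇒ x = 1

f''(x) = 2*(2 - x)*exp(-x)
Second-derivative test at each critical point:
  f''(1) = 0.7358 > 0 → local minimum

Critical points: x = 1 (local minimum)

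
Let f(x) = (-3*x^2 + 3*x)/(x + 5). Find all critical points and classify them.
f'(x) = 3*(-x^2 - 10*x + 5)/(x^2 + 10*x + 25)

Solve f'(x) = 0:
  f'(x) = -3*(x^2 + 10*x - 5)/(x + 5)^2; the denominator is positive wherever f is defined, so f'(x) = 0 ⇔ -3*x^2 - 30*x + 15 = 0.
  Factor: -3*x^2 - 30*x + 15 = -3*(x^2 + 10*x - 5); x^2 + 10*x - 5 = 0 has no rational roots; quadratic formula: x = (-10 ± √120)/2.
  ⇒ x = -sqrt(30) - 5 ≈ -10.4772, -5 + sqrt(30) ≈ 0.4772

f''(x) = -180/(x^3 + 15*x^2 + 75*x + 125)
Second-derivative test at each critical point:
  f''(-10.4772) = 1.0954 > 0 → local minimum
  f''(0.4772) = -1.0954 < 0 → local maximum

Critical points: x = -sqrt(30) - 5 ≈ -10.4772 (local minimum); x = -5 + sqrt(30) ≈ 0.4772 (local maximum)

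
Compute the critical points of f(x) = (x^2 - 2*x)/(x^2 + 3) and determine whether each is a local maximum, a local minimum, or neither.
f'(x) = 2*(x^2 + 3*x - 3)/(x^4 + 6*x^2 + 9)

Solve f'(x) = 0:
  f'(x) = 2*(x^2 + 3*x - 3)/(x^2 + 3)^2; the denominator is positive wherever f is defined, so f'(x) = 0 ⇔ 2*x^2 + 6*x - 6 = 0.
  Factor: 2*x^2 + 6*x - 6 = 2*(x^2 + 3*x - 3); x^2 + 3*x - 3 = 0 has no rational roots; quadratic formula: x = (-3 ± √21)/2.
  ⇒ x = -sqrt(21)/2 - 3/2 ≈ -3.7913, -3/2 + sqrt(21)/2 ≈ 0.7913

f''(x) = 2*(-2*x^3 - 9*x^2 + 18*x + 9)/(x^6 + 9*x^4 + 27*x^2 + 27)
Second-derivative test at each critical point:
  f''(-3.7913) = -0.0304 < 0 → local maximum
  f''(0.7913) = 0.6970 > 0 → local minimum

Critical points: x = -sqrt(21)/2 - 3/2 ≈ -3.7913 (local maximum); x = -3/2 + sqrt(21)/2 ≈ 0.7913 (local minimum)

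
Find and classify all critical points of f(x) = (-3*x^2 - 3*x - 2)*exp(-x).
f'(x) = (3*x^2 - 3*x - 1)*exp(-x)

Solve f'(x) = 0:
  f'(x) = (3*x^2 - 3*x - 1)·exp(-x) and exp(-x) > 0 for every x, so f'(x) = 0 ⇔ 3*x^2 - 3*x - 1 = 0.
  3*x^2 - 3*x - 1 = 0 has no rational roots; quadratic formula: x = (3 ± √21)/6.
  ⇒ x = 1/2 - sqrt(21)/6 ≈ -0.2638, 1/2 + sqrt(21)/6 ≈ 1.2638

f''(x) = (-3*x^2 + 9*x - 2)*exp(-x)
Second-derivative test at each critical point:
  f''(-0.2638) = -5.9657 < 0 → local maximum
  f''(1.2638) = 1.2950 > 0 → local minimum

Critical points: x = 1/2 - sqrt(21)/6 ≈ -0.2638 (local maximum); x = 1/2 + sqrt(21)/6 ≈ 1.2638 (local minimum)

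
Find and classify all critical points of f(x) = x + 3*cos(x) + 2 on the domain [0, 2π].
f'(x) = 1 - 3*sin(x)

Solve f'(x) = 0 on [0, 2π]:
  f'(x) = 0 ⇔ sin(x) = 1/3, i.e. x = arcsin(1/3) + 2nπ or x = π − arcsin(1/3) + 2nπ; keep the solutions lying in [0, 2π].
  ⇒ x = asin(1/3) ≈ 0.3398, pi - asin(1/3) ≈ 2.8018

f''(x) = -3*cos(x)
Second-derivative test at each critical point:
  f''(0.3398) = -2.8284 < 0 → local maximum
  f''(2.8018) = 2.8284 > 0 → local minimum

Critical points: x = asin(1/3) ≈ 0.3398 (local maximum); x = pi - asin(1/3) ≈ 2.8018 (local minimum)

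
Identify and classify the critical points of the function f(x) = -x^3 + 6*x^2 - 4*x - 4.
f'(x) = -3*x^2 + 12*x - 4

Solve f'(x) = 0:
  3*x^2 - 12*x + 4 = 0 has no rational roots; quadratic formula: x = (12 ± √96)/6.
  ⇒ x = 2 - 2*sqrt(6)/3 ≈ 0.3670, 2*sqrt(6)/3 + 2 ≈ 3.6330

f''(x) = 12 - 6*x
Second-derivative test at each critical point:
  f''(0.3670) = 9.7980 > 0 → local minimum
  f''(3.6330) = -9.7980 < 0 → local maximum

Critical points: x = 2 - 2*sqrt(6)/3 ≈ 0.3670 (local minimum); x = 2*sqrt(6)/3 + 2 ≈ 3.6330 (local maximum)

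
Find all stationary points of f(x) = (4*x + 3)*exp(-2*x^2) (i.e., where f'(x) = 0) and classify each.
f'(x) = 4*(-x*(4*x + 3) + 1)*exp(-2*x^2)

Solve f'(x) = 0:
  f'(x) = (-16*x^2 - 12*x + 4)·exp(-2*x^2) and exp(-2*x^2) > 0 for every x, so f'(x) = 0 ⇔ -16*x^2 - 12*x + 4 = 0.
  Factor: -16*x^2 - 12*x + 4 = -4*(x + 1)*(4*x - 1) = 0.
  ⇒ x = -1, 1/4

f''(x) = 4*(4*x^2*(4*x + 3) - 12*x - 3)*exp(-2*x^2)
Second-derivative test at each critical point:
  f''(-1) = 2.7067 > 0 → local minimum
  f''(1/4) = -17.6499 < 0 → local maximum

Critical points: x = -1 (local minimum); x = 1/4 (local maximum)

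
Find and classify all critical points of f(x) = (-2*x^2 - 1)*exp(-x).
f'(x) = (2*x^2 - 4*x + 1)*exp(-x)

Solve f'(x) = 0:
  f'(x) = (2*x^2 - 4*x + 1)·exp(-x) and exp(-x) > 0 for every x, so f'(x) = 0 ⇔ 2*x^2 - 4*x + 1 = 0.
  2*x^2 - 4*x + 1 = 0 has no rational roots; quadratic formula: x = (4 ± √8)/4.
  ⇒ x = 1 - sqrt(2)/2 ≈ 0.2929, sqrt(2)/2 + 1 ≈ 1.7071

f''(x) = (-2*x^2 + 8*x - 5)*exp(-x)
Second-derivative test at each critical point:
  f''(0.2929) = -2.1103 < 0 → local maximum
  f''(1.7071) = 0.5130 > 0 → local minimum

Critical points: x = 1 - sqrt(2)/2 ≈ 0.2929 (local maximum); x = sqrt(2)/2 + 1 ≈ 1.7071 (local minimum)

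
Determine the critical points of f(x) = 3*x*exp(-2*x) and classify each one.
f'(x) = 3*(1 - 2*x)*exp(-2*x)

Solve f'(x) = 0:
  f'(x) = (3 - 6*x)·exp(-2*x) and exp(-2*x) > 0 for every x, so f'(x) = 0 ⇔ 3 - 6*x = 0.
  Factor: 3 - 6*x = -3*(2*x - 1) = 0.
  ⇒ x = 1/2

f''(x) = 12*(x - 1)*exp(-2*x)
Second-derivative test at each critical point:
  f''(1/2) = -2.2073 < 0 → local maximum

Critical points: x = 1/2 (local maximum)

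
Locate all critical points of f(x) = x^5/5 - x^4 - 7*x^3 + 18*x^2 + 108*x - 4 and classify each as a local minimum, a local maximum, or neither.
f'(x) = x^4 - 4*x^3 - 21*x^2 + 36*x + 108

Solve f'(x) = 0:
  Factor: x^4 - 4*x^3 - 21*x^2 + 36*x + 108 = (x - 6)*(x - 3)*(x + 2)*(x + 3) = 0.
  ⇒ x = -3, -2, 3, 6

f''(x) = 4*x^3 - 12*x^2 - 42*x + 36
Second-derivative test at each critical point:
  f''(-3) = -54 < 0 → local maximum
  f''(-2) = 40 > 0 → local minimum
  f''(3) = -90 < 0 → local maximum
  f''(6) = 216 > 0 → local minimum

Critical points: x = -3 (local maximum); x = -2 (local minimum); x = 3 (local maximum); x = 6 (local minimum)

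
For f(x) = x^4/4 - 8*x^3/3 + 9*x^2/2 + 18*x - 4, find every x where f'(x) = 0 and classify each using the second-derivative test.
f'(x) = x^3 - 8*x^2 + 9*x + 18

Solve f'(x) = 0:
  Factor: x^3 - 8*x^2 + 9*x + 18 = (x - 6)*(x - 3)*(x + 1) = 0.
  ⇒ x = -1, 3, 6

f''(x) = 3*x^2 - 16*x + 9
Second-derivative test at each critical point:
  f''(-1) = 28 > 0 → local minimum
  f''(3) = -12 < 0 → local maximum
  f''(6) = 21 > 0 → local minimum

Critical points: x = -1 (local minimum); x = 3 (local maximum); x = 6 (local minimum)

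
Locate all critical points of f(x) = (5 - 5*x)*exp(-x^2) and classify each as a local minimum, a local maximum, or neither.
f'(x) = 5*(2*x*(x - 1) - 1)*exp(-x^2)

Solve f'(x) = 0:
  f'(x) = (10*x^2 - 10*x - 5)·exp(-x^2) and exp(-x^2) > 0 for every x, so f'(x) = 0 ⇔ 10*x^2 - 10*x - 5 = 0.
  Factor: 10*x^2 - 10*x - 5 = 5*(2*x^2 - 2*x - 1); 2*x^2 - 2*x - 1 = 0 has no rational roots; quadratic formula: x = (2 ± √12)/4.
  ⇒ x = 1/2 - sqrt(3)/2 ≈ -0.3660, 1/2 + sqrt(3)/2 ≈ 1.3660

f''(x) = 10*(2*x^2*(1 - x) + 3*x - 1)*exp(-x^2)
Second-derivative test at each critical point:
  f''(-0.3660) = -15.1487 < 0 → local maximum
  f''(1.3660) = 2.6801 > 0 → local minimum

Critical points: x = 1/2 - sqrt(3)/2 ≈ -0.3660 (local maximum); x = 1/2 + sqrt(3)/2 ≈ 1.3660 (local minimum)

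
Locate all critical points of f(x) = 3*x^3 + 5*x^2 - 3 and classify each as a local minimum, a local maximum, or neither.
f'(x) = x*(9*x + 10)

Solve f'(x) = 0:
  Factor: 9*x^2 + 10*x = x*(9*x + 10) = 0.
  ⇒ x = -10/9, 0

f''(x) = 18*x + 10
Second-derivative test at each critical point:
  f''(-10/9) = -10 < 0 → local maximum
  f''(0) = 10 > 0 → local minimum

Critical points: x = -10/9 (local maximum); x = 0 (local minimum)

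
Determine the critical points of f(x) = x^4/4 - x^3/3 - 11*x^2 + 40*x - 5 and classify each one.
f'(x) = x^3 - x^2 - 22*x + 40

Solve f'(x) = 0:
  Factor: x^3 - x^2 - 22*x + 40 = (x - 4)*(x - 2)*(x + 5) = 0.
  ⇒ x = -5, 2, 4

f''(x) = 3*x^2 - 2*x - 22
Second-derivative test at each critical point:
  f''(-5) = 63 > 0 → local minimum
  f''(2) = -14 < 0 → local maximum
  f''(4) = 18 > 0 → local minimum

Critical points: x = -5 (local minimum); x = 2 (local maximum); x = 4 (local minimum)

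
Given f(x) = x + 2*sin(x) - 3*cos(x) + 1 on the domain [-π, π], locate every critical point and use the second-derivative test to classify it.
f'(x) = 3*sin(x) + 2*cos(x) + 1

Solve f'(x) = 0 on [-π, π]:
  f'(x) = 0 ⇔ 3*sin(x) + 2*cos(x) = -1. Write the left side as R·cos(x + φ) with R = √(2² + (-3)²) = sqrt(13), cos φ = 2*sqrt(13)/13, sin φ = -3*sqrt(13)/13; then cos(x + φ) = -sqrt(13)/13. Solve for x and keep the solutions lying in [-π, π].
  ⇒ x = atan((-4*sqrt(3) - 3)/(-2 + 6*sqrt(3))) ≈ -0.8690, atan((-3 + 4*sqrt(3))/(-6*sqrt(3) - 2)) + pi ≈ 2.8346

f''(x) = -2*sin(x) + 3*cos(x)
Second-derivative test at each critical point:
  f''(-0.8690) = 3.4641 > 0 → local minimum
  f''(2.8346) = -3.4641 < 0 → local maximum

Critical points: x = atan((-4*sqrt(3) - 3)/(-2 + 6*sqrt(3))) ≈ -0.8690 (local minimum); x = atan((-3 + 4*sqrt(3))/(-6*sqrt(3) - 2)) + pi ≈ 2.8346 (local maximum)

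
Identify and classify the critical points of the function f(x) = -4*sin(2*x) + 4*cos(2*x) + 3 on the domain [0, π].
f'(x) = -8*sqrt(2)*sin(2*x + pi/4)

Solve f'(x) = 0 on [0, π]:
  f'(x) = 0 ⇔ -4*cos(2*x) = 4*sin(2*x) ⇔ tan(2*x) = -1, i.e. 2*x = arctan(-1) + nπ; keep the solutions lying in [0, π].
  ⇒ x = 3*pi/8 ≈ 1.1781, 7*pi/8 ≈ 2.7489

f''(x) = -16*sqrt(2)*cos(2*x + pi/4)
Second-derivative test at each critical point:
  f''(1.1781) = 22.6274 > 0 → local minimum
  f''(2.7489) = -22.6274 < 0 → local maximum

Critical points: x = 3*pi/8 ≈ 1.1781 (local minimum); x = 7*pi/8 ≈ 2.7489 (local maximum)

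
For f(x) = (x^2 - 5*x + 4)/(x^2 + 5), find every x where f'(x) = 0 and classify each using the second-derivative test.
f'(x) = (5*x^2 + 2*x - 25)/(x^4 + 10*x^2 + 25)

Solve f'(x) = 0:
  f'(x) = (5*x^2 + 2*x - 25)/(x^2 + 5)^2; the denominator is positive wherever f is defined, so f'(x) = 0 ⇔ 5*x^2 + 2*x - 25 = 0.
  5*x^2 + 2*x - 25 = 0 has no rational roots; quadratic formula: x = (-2 ± √504)/10.
  ⇒ x = -3*sqrt(14)/5 - 1/5 ≈ -2.4450, -1/5 + 3*sqrt(14)/5 ≈ 2.0450

f''(x) = 2*(-5*x^3 - 3*x^2 + 75*x + 5)/(x^6 + 15*x^4 + 75*x^2 + 125)
Second-derivative test at each critical point:
  f''(-2.4450) = -0.1863 < 0 → local maximum
  f''(2.0450) = 0.2663 > 0 → local minimum

Critical points: x = -3*sqrt(14)/5 - 1/5 ≈ -2.4450 (local maximum); x = -1/5 + 3*sqrt(14)/5 ≈ 2.0450 (local minimum)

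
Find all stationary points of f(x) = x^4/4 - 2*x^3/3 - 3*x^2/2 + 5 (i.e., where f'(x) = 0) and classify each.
f'(x) = x*(x^2 - 2*x - 3)

Solve f'(x) = 0:
  Factor: x^3 - 2*x^2 - 3*x = x*(x - 3)*(x + 1) = 0.
  ⇒ x = -1, 0, 3

f''(x) = 3*x^2 - 4*x - 3
Second-derivative test at each critical point:
  f''(-1) = 4 > 0 → local minimum
  f''(0) = -3 < 0 → local maximum
  f''(3) = 12 > 0 → local minimum

Critical points: x = -1 (local minimum); x = 0 (local maximum); x = 3 (local minimum)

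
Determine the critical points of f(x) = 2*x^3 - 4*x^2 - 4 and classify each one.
f'(x) = 2*x*(3*x - 4)

Solve f'(x) = 0:
  Factor: 6*x^2 - 8*x = 2*x*(3*x - 4) = 0.
  ⇒ x = 0, 4/3

f''(x) = 12*x - 8
Second-derivative test at each critical point:
  f''(0) = -8 < 0 → local maximum
  f''(4/3) = 8 > 0 → local minimum

Critical points: x = 0 (local maximum); x = 4/3 (local minimum)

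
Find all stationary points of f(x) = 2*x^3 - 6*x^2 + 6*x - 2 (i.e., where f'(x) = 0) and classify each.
f'(x) = 6*x^2 - 12*x + 6

Solve f'(x) = 0:
  Factor: 6*x^2 - 12*x + 6 = 6*(x - 1)^2 = 0.
  ⇒ x = 1

f''(x) = 12*x - 12
Second-derivative test at each critical point:
  f''(1) = 0, so the second-derivative test is inconclusive; use the first-derivative test: f'(3/4) = 0.3750, f'(5/4) = 0.3750 — f' is positive on both sides (no sign change) → neither a local maximum nor a local minimum

Critical points: x = 1 (neither)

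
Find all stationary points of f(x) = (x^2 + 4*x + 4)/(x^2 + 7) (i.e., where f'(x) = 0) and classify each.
f'(x) = 2*(-2*x^2 + 3*x + 14)/(x^4 + 14*x^2 + 49)

Solve f'(x) = 0:
  f'(x) = -2*(x + 2)*(2*x - 7)/(x^2 + 7)^2; the denominator is positive wherever f is defined, so f'(x) = 0 ⇔ -4*x^2 + 6*x + 28 = 0.
  Factor: -4*x^2 + 6*x + 28 = -2*(x + 2)*(2*x - 7) = 0.
  ⇒ x = -2, 7/2

f''(x) = 2*(4*x^3 - 9*x^2 - 84*x + 21)/(x^6 + 21*x^4 + 147*x^2 + 343)
Second-derivative test at each critical point:
  f''(-2) = 2/11 > 0 → local minimum
  f''(7/2) = -32/539 < 0 → local maximum

Critical points: x = -2 (local minimum); x = 7/2 (local maximum)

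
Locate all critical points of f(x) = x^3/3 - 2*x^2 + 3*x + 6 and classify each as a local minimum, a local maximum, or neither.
f'(x) = x^2 - 4*x + 3

Solve f'(x) = 0:
  Factor: x^2 - 4*x + 3 = (x - 3)*(x - 1) = 0.
  ⇒ x = 1, 3

f''(x) = 2*x - 4
Second-derivative test at each critical point:
  f''(1) = -2 < 0 → local maximum
  f''(3) = 2 > 0 → local minimum

Critical points: x = 1 (local maximum); x = 3 (local minimum)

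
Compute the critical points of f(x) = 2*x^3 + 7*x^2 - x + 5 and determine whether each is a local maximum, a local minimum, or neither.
f'(x) = 6*x^2 + 14*x - 1

Solve f'(x) = 0:
  6*x^2 + 14*x - 1 = 0 has no rational roots; quadratic formula: x = (-14 ± √220)/12.
  ⇒ x = -sqrt(55)/6 - 7/6 ≈ -2.4027, -7/6 + sqrt(55)/6 ≈ 0.0694

f''(x) = 12*x + 14
Second-derivative test at each critical point:
  f''(-2.4027) = -14.8324 < 0 → local maximum
  f''(0.0694) = 14.8324 > 0 → local minimum

Critical points: x = -sqrt(55)/6 - 7/6 ≈ -2.4027 (local maximum); x = -7/6 + sqrt(55)/6 ≈ 0.0694 (local minimum)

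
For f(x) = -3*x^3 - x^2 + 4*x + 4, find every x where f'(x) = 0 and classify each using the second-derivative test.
f'(x) = -9*x^2 - 2*x + 4

Solve f'(x) = 0:
  9*x^2 + 2*x - 4 = 0 has no rational roots; quadratic formula: x = (-2 ± √148)/18.
  ⇒ x = -sqrt(37)/9 - 1/9 ≈ -0.7870, -1/9 + sqrt(37)/9 ≈ 0.5648

f''(x) = -18*x - 2
Second-derivative test at each critical point:
  f''(-0.7870) = 12.1655 > 0 → local minimum
  f''(0.5648) = -12.1655 < 0 → local maximum

Critical points: x = -sqrt(37)/9 - 1/9 ≈ -0.7870 (local minimum); x = -1/9 + sqrt(37)/9 ≈ 0.5648 (local maximum)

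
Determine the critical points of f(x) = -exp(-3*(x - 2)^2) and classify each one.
f'(x) = 6*(x - 2)*exp(-3*(x - 2)^2)

Solve f'(x) = 0:
  f'(x) = (6*x - 12)·exp(-3*(x - 2)^2) and exp(-3*(x - 2)^2) > 0 for every x, so f'(x) = 0 ⇔ 6*x - 12 = 0.
  Factor: 6*x - 12 = 6*(x - 2) = 0.
  ⇒ x = 2

f''(x) = 6*(1 - 6*(x - 2)^2)*exp(-3*(x - 2)^2)
Second-derivative test at each critical point:
  f''(2) = 6 > 0 → local minimum

Critical points: x = 2 (local minimum)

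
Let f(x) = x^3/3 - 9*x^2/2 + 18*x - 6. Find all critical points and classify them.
f'(x) = x^2 - 9*x + 18

Solve f'(x) = 0:
  Factor: x^2 - 9*x + 18 = (x - 6)*(x - 3) = 0.
  ⇒ x = 3, 6

f''(x) = 2*x - 9
Second-derivative test at each critical point:
  f''(3) = -3 < 0 → local maximum
  f''(6) = 3 > 0 → local minimum

Critical points: x = 3 (local maximum); x = 6 (local minimum)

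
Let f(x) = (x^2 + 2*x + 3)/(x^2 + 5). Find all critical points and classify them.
f'(x) = 2*(-x^2 + 2*x + 5)/(x^4 + 10*x^2 + 25)

Solve f'(x) = 0:
  f'(x) = -2*(x^2 - 2*x - 5)/(x^2 + 5)^2; the denominator is positive wherever f is defined, so f'(x) = 0 ⇔ -2*x^2 + 4*x + 10 = 0.
  Factor: -2*x^2 + 4*x + 10 = -2*(x^2 - 2*x - 5); x^2 - 2*x - 5 = 0 has no rational roots; quadratic formula: x = (2 ± √24)/2.
  ⇒ x = 1 - sqrt(6) ≈ -1.4495, 1 + sqrt(6) ≈ 3.4495

f''(x) = 4*(x^3 - 3*x^2 - 15*x + 5)/(x^6 + 15*x^4 + 75*x^2 + 125)
Second-derivative test at each critical point:
  f''(-1.4495) = 0.1943 > 0 → local minimum
  f''(3.4495) = -0.0343 < 0 → local maximum

Critical points: x = 1 - sqrt(6) ≈ -1.4495 (local minimum); x = 1 + sqrt(6) ≈ 3.4495 (local maximum)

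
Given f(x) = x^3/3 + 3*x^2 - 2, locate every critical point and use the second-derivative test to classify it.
f'(x) = x*(x + 6)

Solve f'(x) = 0:
  Factor: x^2 + 6*x = x*(x + 6) = 0.
  ⇒ x = -6, 0

f''(x) = 2*x + 6
Second-derivative test at each critical point:
  f''(-6) = -6 < 0 → local maximum
  f''(0) = 6 > 0 → local minimum

Critical points: x = -6 (local maximum); x = 0 (local minimum)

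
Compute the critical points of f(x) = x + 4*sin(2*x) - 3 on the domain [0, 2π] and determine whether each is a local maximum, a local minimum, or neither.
f'(x) = 8*cos(2*x) + 1

Solve f'(x) = 0 on [0, 2π]:
  f'(x) = 0 ⇔ cos(2*x) = -1/8, i.e. 2*x = ±arccos(-1/8) + 2nπ; keep the solutions lying in [0, 2π].
  ⇒ x = acos(-1/8)/2 ≈ 0.8481, pi - acos(-1/8)/2 ≈ 2.2935, acos(-1/8)/2 + pi ≈ 3.9897, -acos(-1/8)/2 + 2*pi ≈ 5.4351

f''(x) = -16*sin(2*x)
Second-derivative test at each critical point:
  f''(0.8481) = -15.8745 < 0 → local maximum
  f''(2.2935) = 15.8745 > 0 → local minimum
  f''(3.9897) = -15.8745 < 0 → local maximum
  f''(5.4351) = 15.8745 > 0 → local minimum

Critical points: x = acos(-1/8)/2 ≈ 0.8481 (local maximum); x = pi - acos(-1/8)/2 ≈ 2.2935 (local minimum); x = acos(-1/8)/2 + pi ≈ 3.9897 (local maximum); x = -acos(-1/8)/2 + 2*pi ≈ 5.4351 (local minimum)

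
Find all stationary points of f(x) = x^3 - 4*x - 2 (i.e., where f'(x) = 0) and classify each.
f'(x) = 3*x^2 - 4

Solve f'(x) = 0:
  3*x^2 - 4 = 0 has no rational roots; quadratic formula: x = (0 ± √48)/6.
  ⇒ x = -2*sqrt(3)/3 ≈ -1.1547, 2*sqrt(3)/3 ≈ 1.1547

f''(x) = 6*x
Second-derivative test at each critical point:
  f''(-1.1547) = -6.9282 < 0 → local maximum
  f''(1.1547) = 6.9282 > 0 → local minimum

Critical points: x = -2*sqrt(3)/3 ≈ -1.1547 (local maximum); x = 2*sqrt(3)/3 ≈ 1.1547 (local minimum)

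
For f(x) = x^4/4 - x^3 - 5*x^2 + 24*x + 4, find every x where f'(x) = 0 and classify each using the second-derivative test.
f'(x) = x^3 - 3*x^2 - 10*x + 24

Solve f'(x) = 0:
  Factor: x^3 - 3*x^2 - 10*x + 24 = (x - 4)*(x - 2)*(x + 3) = 0.
  ⇒ x = -3, 2, 4

f''(x) = 3*x^2 - 6*x - 10
Second-derivative test at each critical point:
  f''(-3) = 35 > 0 → local minimum
  f''(2) = -10 < 0 → local maximum
  f''(4) = 14 > 0 → local minimum

Critical points: x = -3 (local minimum); x = 2 (local maximum); x = 4 (local minimum)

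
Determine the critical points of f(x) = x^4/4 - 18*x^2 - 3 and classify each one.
f'(x) = x*(x^2 - 36)

Solve f'(x) = 0:
  Factor: x^3 - 36*x = x*(x - 6)*(x + 6) = 0.
  ⇒ x = -6, 0, 6

f''(x) = 3*x^2 - 36
Second-derivative test at each critical point:
  f''(-6) = 72 > 0 → local minimum
  f''(0) = -36 < 0 → local maximum
  f''(6) = 72 > 0 → local minimum

Critical points: x = -6 (local minimum); x = 0 (local maximum); x = 6 (local minimum)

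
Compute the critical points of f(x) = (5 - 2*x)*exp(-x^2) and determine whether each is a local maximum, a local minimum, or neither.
f'(x) = 2*(x*(2*x - 5) - 1)*exp(-x^2)

Solve f'(x) = 0:
  f'(x) = (4*x^2 - 10*x - 2)·exp(-x^2) and exp(-x^2) > 0 for every x, so f'(x) = 0 ⇔ 4*x^2 - 10*x - 2 = 0.
  Factor: 4*x^2 - 10*x - 2 = 2*(2*x^2 - 5*x - 1); 2*x^2 - 5*x - 1 = 0 has no rational roots; quadratic formula: x = (5 ± √33)/4.
  ⇒ x = 5/4 - sqrt(33)/4 ≈ -0.1861, 5/4 + sqrt(33)/4 ≈ 2.6861

f''(x) = 2*(2*x^2*(5 - 2*x) + 6*x - 5)*exp(-x^2)
Second-derivative test at each critical point:
  f''(-0.1861) = -11.0979 < 0 → local maximum
  f''(2.6861) = 0.0084 > 0 → local minimum

Critical points: x = 5/4 - sqrt(33)/4 ≈ -0.1861 (local maximum); x = 5/4 + sqrt(33)/4 ≈ 2.6861 (local minimum)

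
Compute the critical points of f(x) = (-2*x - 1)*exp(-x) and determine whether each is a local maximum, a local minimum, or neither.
f'(x) = (2*x - 1)*exp(-x)

Solve f'(x) = 0:
  f'(x) = (2*x - 1)·exp(-x) and exp(-x) > 0 for every x, so f'(x) = 0 ⇔ 2*x - 1 = 0.
  2*x - 1 = 0.
  ⇒ x = 1/2

f''(x) = (3 - 2*x)*exp(-x)
Second-derivative test at each critical point:
  f''(1/2) = 1.2131 > 0 → local minimum

Critical points: x = 1/2 (local minimum)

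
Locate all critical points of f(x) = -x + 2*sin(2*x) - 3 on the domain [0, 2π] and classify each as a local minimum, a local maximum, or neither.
f'(x) = 4*cos(2*x) - 1

Solve f'(x) = 0 on [0, 2π]:
  f'(x) = 0 ⇔ cos(2*x) = 1/4, i.e. 2*x = ±arccos(1/4) + 2nπ; keep the solutions lying in [0, 2π].
  ⇒ x = acos(1/4)/2 ≈ 0.6591, pi - acos(1/4)/2 ≈ 2.4825, acos(1/4)/2 + pi ≈ 3.8007, -acos(1/4)/2 + 2*pi ≈ 5.6241

f''(x) = -8*sin(2*x)
Second-derivative test at each critical point:
  f''(0.6591) = -7.7460 < 0 → local maximum
  f''(2.4825) = 7.7460 > 0 → local minimum
  f''(3.8007) = -7.7460 < 0 → local maximum
  f''(5.6241) = 7.7460 > 0 → local minimum

Critical points: x = acos(1/4)/2 ≈ 0.6591 (local maximum); x = pi - acos(1/4)/2 ≈ 2.4825 (local minimum); x = acos(1/4)/2 + pi ≈ 3.8007 (local maximum); x = -acos(1/4)/2 + 2*pi ≈ 5.6241 (local minimum)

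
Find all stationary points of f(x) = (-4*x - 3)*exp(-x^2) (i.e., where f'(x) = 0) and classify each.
f'(x) = 2*(x*(4*x + 3) - 2)*exp(-x^2)

Solve f'(x) = 0:
  f'(x) = (8*x^2 + 6*x - 4)·exp(-x^2) and exp(-x^2) > 0 for every x, so f'(x) = 0 ⇔ 8*x^2 + 6*x - 4 = 0.
  Factor: 8*x^2 + 6*x - 4 = 2*(4*x^2 + 3*x - 2); 4*x^2 + 3*x - 2 = 0 has no rational roots; quadratic formula: x = (-3 ± √41)/8.
  ⇒ x = -sqrt(41)/8 - 3/8 ≈ -1.1754, -3/8 + sqrt(41)/8 ≈ 0.4254

f''(x) = 2*(-8*x^3 - 6*x^2 + 12*x + 3)*exp(-x^2)
Second-derivative test at each critical point:
  f''(-1.1754) = -3.2168 < 0 → local maximum
  f''(0.4254) = 10.6864 > 0 → local minimum

Critical points: x = -sqrt(41)/8 - 3/8 ≈ -1.1754 (local maximum); x = -3/8 + sqrt(41)/8 ≈ 0.4254 (local minimum)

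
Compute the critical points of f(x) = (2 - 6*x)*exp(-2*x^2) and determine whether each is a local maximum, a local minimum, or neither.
f'(x) = 2*(4*x*(3*x - 1) - 3)*exp(-2*x^2)

Solve f'(x) = 0:
  f'(x) = (24*x^2 - 8*x - 6)·exp(-2*x^2) and exp(-2*x^2) > 0 for every x, so f'(x) = 0 ⇔ 24*x^2 - 8*x - 6 = 0.
  Factor: 24*x^2 - 8*x - 6 = 2*(12*x^2 - 4*x - 3); 12*x^2 - 4*x - 3 = 0 has no rational roots; quadratic formula: x = (4 ± √160)/24.
  ⇒ x = 1/6 - sqrt(10)/6 ≈ -0.3604, 1/6 + sqrt(10)/6 ≈ 0.6937

f''(x) = 8*(4*x^2*(1 - 3*x) + 9*x - 1)*exp(-2*x^2)
Second-derivative test at each critical point:
  f''(-0.3604) = -19.5112 < 0 → local maximum
  f''(0.6937) = 9.6626 > 0 → local minimum

Critical points: x = 1/6 - sqrt(10)/6 ≈ -0.3604 (local maximum); x = 1/6 + sqrt(10)/6 ≈ 0.6937 (local minimum)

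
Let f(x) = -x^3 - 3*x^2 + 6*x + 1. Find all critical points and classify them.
f'(x) = -3*x^2 - 6*x + 6

Solve f'(x) = 0:
  Factor: -3*x^2 - 6*x + 6 = -3*(x^2 + 2*x - 2); x^2 + 2*x - 2 = 0 has no rational roots; quadratic formula: x = (-2 ± √12)/2.
  ⇒ x = -sqrt(3) - 1 ≈ -2.7321, -1 + sqrt(3) ≈ 0.7321

f''(x) = -6*x - 6
Second-derivative test at each critical point:
  f''(-2.7321) = 10.3923 > 0 → local minimum
  f''(0.7321) = -10.3923 < 0 → local maximum

Critical points: x = -sqrt(3) - 1 ≈ -2.7321 (local minimum); x = -1 + sqrt(3) ≈ 0.7321 (local maximum)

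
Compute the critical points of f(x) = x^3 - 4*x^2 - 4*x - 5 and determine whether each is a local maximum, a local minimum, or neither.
f'(x) = 3*x^2 - 8*x - 4

Solve f'(x) = 0:
  3*x^2 - 8*x - 4 = 0 has no rational roots; quadratic formula: x = (8 ± √112)/6.
  ⇒ x = 4/3 - 2*sqrt(7)/3 ≈ -0.4305, 4/3 + 2*sqrt(7)/3 ≈ 3.0972

f''(x) = 6*x - 8
Second-derivative test at each critical point:
  f''(-0.4305) = -10.5830 < 0 → local maximum
  f''(3.0972) = 10.5830 > 0 → local minimum

Critical points: x = 4/3 - 2*sqrt(7)/3 ≈ -0.4305 (local maximum); x = 4/3 + 2*sqrt(7)/3 ≈ 3.0972 (local minimum)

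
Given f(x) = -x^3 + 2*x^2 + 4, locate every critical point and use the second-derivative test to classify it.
f'(x) = x*(4 - 3*x)

Solve f'(x) = 0:
  Factor: -3*x^2 + 4*x = -x*(3*x - 4) = 0.
  ⇒ x = 0, 4/3

f''(x) = 4 - 6*x
Second-derivative test at each critical point:
  f''(0) = 4 > 0 → local minimum
  f''(4/3) = -4 < 0 → local maximum

Critical points: x = 0 (local minimum); x = 4/3 (local maximum)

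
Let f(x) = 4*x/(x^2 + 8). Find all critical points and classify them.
f'(x) = 4*(8 - x^2)/(x^4 + 16*x^2 + 64)

Solve f'(x) = 0:
  f'(x) = -4*(x^2 - 8)/(x^2 + 8)^2; the denominator is positive wherever f is defined, so f'(x) = 0 ⇔ 32 - 4*x^2 = 0.
  Factor: 32 - 4*x^2 = -4*(x^2 - 8); x^2 - 8 = 0 has no rational roots; quadratic formula: x = (0 ± √32)/2.
  ⇒ x = -2*sqrt(2) ≈ -2.8284, 2*sqrt(2) ≈ 2.8284

f''(x) = 8*x*(x^2 - 24)/(x^2 + 8)^3
Second-derivative test at each critical point:
  f''(-2.8284) = 0.0884 > 0 → local minimum
  f''(2.8284) = -0.0884 < 0 → local maximum

Critical points: x = -2*sqrt(2) ≈ -2.8284 (local minimum); x = 2*sqrt(2) ≈ 2.8284 (local maximum)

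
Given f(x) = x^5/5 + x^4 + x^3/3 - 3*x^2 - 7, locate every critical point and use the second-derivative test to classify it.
f'(x) = x*(x^3 + 4*x^2 + x - 6)

Solve f'(x) = 0:
  Factor: x^4 + 4*x^3 + x^2 - 6*x = x*(x - 1)*(x + 2)*(x + 3) = 0.
  ⇒ x = -3, -2, 0, 1

f''(x) = 4*x^3 + 12*x^2 + 2*x - 6
Second-derivative test at each critical point:
  f''(-3) = -12 < 0 → local maximum
  f''(-2) = 6 > 0 → local minimum
  f''(0) = -6 < 0 → local maximum
  f''(1) = 12 > 0 → local minimum

Critical points: x = -3 (local maximum); x = -2 (local minimum); x = 0 (local maximum); x = 1 (local minimum)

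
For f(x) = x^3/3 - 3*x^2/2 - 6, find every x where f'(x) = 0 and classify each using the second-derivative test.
f'(x) = x*(x - 3)

Solve f'(x) = 0:
  Factor: x^2 - 3*x = x*(x - 3) = 0.
  ⇒ x = 0, 3

f''(x) = 2*x - 3
Second-derivative test at each critical point:
  f''(0) = -3 < 0 → local maximum
  f''(3) = 3 > 0 → local minimum

Critical points: x = 0 (local maximum); x = 3 (local minimum)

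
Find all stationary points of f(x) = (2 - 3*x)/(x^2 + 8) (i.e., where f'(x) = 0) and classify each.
f'(x) = (3*x^2 - 4*x - 24)/(x^4 + 16*x^2 + 64)

Solve f'(x) = 0:
  f'(x) = (3*x^2 - 4*x - 24)/(x^2 + 8)^2; the denominator is positive wherever f is defined, so f'(x) = 0 ⇔ 3*x^2 - 4*x - 24 = 0.
  3*x^2 - 4*x - 24 = 0 has no rational roots; quadratic formula: x = (4 ± √304)/6.
  ⇒ x = 2/3 - 2*sqrt(19)/3 ≈ -2.2393, 2/3 + 2*sqrt(19)/3 ≈ 3.5726

f''(x) = 2*(4*x^2*(2 - 3*x) + (9*x - 2)*(x^2 + 8))/(x^2 + 8)^3
Second-derivative test at each critical point:
  f''(-2.2393) = -0.1029 < 0 → local maximum
  f''(3.5726) = 0.0404 > 0 → local minimum

Critical points: x = 2/3 - 2*sqrt(19)/3 ≈ -2.2393 (local maximum); x = 2/3 + 2*sqrt(19)/3 ≈ 3.5726 (local minimum)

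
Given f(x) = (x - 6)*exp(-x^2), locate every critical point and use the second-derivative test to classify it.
f'(x) = (-2*x*(x - 6) + 1)*exp(-x^2)

Solve f'(x) = 0:
  f'(x) = (-2*x^2 + 12*x + 1)·exp(-x^2) and exp(-x^2) > 0 for every x, so f'(x) = 0 ⇔ -2*x^2 + 12*x + 1 = 0.
  2*x^2 - 12*x - 1 = 0 has no rational roots; quadratic formula: x = (12 ± √152)/4.
  ⇒ x = 3 - sqrt(38)/2 ≈ -0.0822, 3 + sqrt(38)/2 ≈ 6.0822

f''(x) = 2*(2*x^2*(x - 6) - 3*x + 6)*exp(-x^2)
Second-derivative test at each critical point:
  f''(-0.0822) = 12.2458 > 0 → local minimum
  f''(6.0822) = -1.059e-15 < 0 → local maximum

Critical points: x = 3 - sqrt(38)/2 ≈ -0.0822 (local minimum); x = 3 + sqrt(38)/2 ≈ 6.0822 (local maximum)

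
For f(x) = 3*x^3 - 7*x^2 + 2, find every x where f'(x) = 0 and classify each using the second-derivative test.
f'(x) = x*(9*x - 14)

Solve f'(x) = 0:
  Factor: 9*x^2 - 14*x = x*(9*x - 14) = 0.
  ⇒ x = 0, 14/9

f''(x) = 18*x - 14
Second-derivative test at each critical point:
  f''(0) = -14 < 0 → local maximum
  f''(14/9) = 14 > 0 → local minimum

Critical points: x = 0 (local maximum); x = 14/9 (local minimum)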